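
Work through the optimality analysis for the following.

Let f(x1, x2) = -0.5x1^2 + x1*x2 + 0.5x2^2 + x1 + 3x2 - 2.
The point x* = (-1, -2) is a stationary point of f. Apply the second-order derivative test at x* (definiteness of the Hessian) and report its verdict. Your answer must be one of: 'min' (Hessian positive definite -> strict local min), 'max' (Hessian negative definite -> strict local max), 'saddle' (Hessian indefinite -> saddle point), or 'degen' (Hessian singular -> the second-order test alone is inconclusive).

Compute the Hessian H = grad^2 f:
  H = [[-1, 1], [1, 1]]
Verify stationarity: grad f(x*) = H x* + g = (0, 0).
Eigenvalues of H: -1.4142, 1.4142.
Eigenvalues have mixed signs, so H is indefinite -> x* is a saddle point.

saddle


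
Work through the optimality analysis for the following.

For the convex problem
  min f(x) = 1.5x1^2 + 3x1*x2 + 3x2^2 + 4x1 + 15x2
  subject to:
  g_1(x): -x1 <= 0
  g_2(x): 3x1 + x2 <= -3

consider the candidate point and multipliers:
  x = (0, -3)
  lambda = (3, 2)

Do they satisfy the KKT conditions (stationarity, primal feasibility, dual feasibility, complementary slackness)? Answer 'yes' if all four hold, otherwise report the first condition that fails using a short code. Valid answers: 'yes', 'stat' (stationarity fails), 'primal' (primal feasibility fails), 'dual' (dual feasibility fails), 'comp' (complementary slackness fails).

Gradient of f: grad f(x) = Q x + c = (-5, -3)
Constraint values g_i(x) = a_i^T x - b_i:
  g_1((0, -3)) = 0
  g_2((0, -3)) = 0
Stationarity residual: grad f(x) + sum_i lambda_i a_i = (-2, -1)
  -> stationarity FAILS
Primal feasibility (all g_i <= 0): OK
Dual feasibility (all lambda_i >= 0): OK
Complementary slackness (lambda_i * g_i(x) = 0 for all i): OK

Verdict: the first failing condition is stationarity -> stat.

stat


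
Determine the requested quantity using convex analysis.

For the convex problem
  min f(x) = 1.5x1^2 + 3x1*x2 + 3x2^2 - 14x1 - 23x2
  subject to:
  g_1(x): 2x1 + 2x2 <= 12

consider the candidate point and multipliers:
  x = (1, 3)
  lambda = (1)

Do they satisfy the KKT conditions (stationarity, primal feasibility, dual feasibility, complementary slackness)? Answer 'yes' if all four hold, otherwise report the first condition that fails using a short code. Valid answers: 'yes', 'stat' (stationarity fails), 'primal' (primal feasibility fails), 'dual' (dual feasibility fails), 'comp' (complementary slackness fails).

Gradient of f: grad f(x) = Q x + c = (-2, -2)
Constraint values g_i(x) = a_i^T x - b_i:
  g_1((1, 3)) = -4
Stationarity residual: grad f(x) + sum_i lambda_i a_i = (0, 0)
  -> stationarity OK
Primal feasibility (all g_i <= 0): OK
Dual feasibility (all lambda_i >= 0): OK
Complementary slackness (lambda_i * g_i(x) = 0 for all i): FAILS

Verdict: the first failing condition is complementary_slackness -> comp.

comp


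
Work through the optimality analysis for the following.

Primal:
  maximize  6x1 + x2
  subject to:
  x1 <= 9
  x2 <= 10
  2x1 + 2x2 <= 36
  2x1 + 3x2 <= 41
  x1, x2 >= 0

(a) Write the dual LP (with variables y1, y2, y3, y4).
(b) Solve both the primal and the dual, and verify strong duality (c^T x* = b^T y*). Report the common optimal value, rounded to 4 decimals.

The standard primal-dual pair for 'max c^T x s.t. A x <= b, x >= 0' is:
  Dual:  min b^T y  s.t.  A^T y >= c,  y >= 0.

So the dual LP is:
  minimize  9y1 + 10y2 + 36y3 + 41y4
  subject to:
    y1 + 2y3 + 2y4 >= 6
    y2 + 2y3 + 3y4 >= 1
    y1, y2, y3, y4 >= 0

Solving the primal: x* = (9, 7.6667).
  primal value c^T x* = 61.6667.
Solving the dual: y* = (5.3333, 0, 0, 0.3333).
  dual value b^T y* = 61.6667.
Strong duality: c^T x* = b^T y*. Confirmed.

61.6667


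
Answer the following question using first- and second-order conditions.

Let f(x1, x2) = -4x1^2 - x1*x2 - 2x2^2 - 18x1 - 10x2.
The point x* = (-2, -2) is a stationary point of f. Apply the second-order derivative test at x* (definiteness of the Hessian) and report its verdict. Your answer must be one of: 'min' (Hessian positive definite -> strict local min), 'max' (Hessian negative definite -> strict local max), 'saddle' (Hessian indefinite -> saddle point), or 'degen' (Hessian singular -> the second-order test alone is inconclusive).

Compute the Hessian H = grad^2 f:
  H = [[-8, -1], [-1, -4]]
Verify stationarity: grad f(x*) = H x* + g = (0, 0).
Eigenvalues of H: -8.2361, -3.7639.
Both eigenvalues < 0, so H is negative definite -> x* is a strict local max.

max


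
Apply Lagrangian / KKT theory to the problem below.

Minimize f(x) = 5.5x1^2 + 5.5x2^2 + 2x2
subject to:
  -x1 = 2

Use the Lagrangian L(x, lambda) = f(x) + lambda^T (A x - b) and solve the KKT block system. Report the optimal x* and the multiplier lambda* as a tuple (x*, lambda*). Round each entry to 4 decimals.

Form the Lagrangian:
  L(x, lambda) = (1/2) x^T Q x + c^T x + lambda^T (A x - b)
Stationarity (grad_x L = 0): Q x + c + A^T lambda = 0.
Primal feasibility: A x = b.

This gives the KKT block system:
  [ Q   A^T ] [ x     ]   [-c ]
  [ A    0  ] [ lambda ] = [ b ]

Solving the linear system:
  x*      = (-2, -0.1818)
  lambda* = (-22)
  f(x*)   = 21.8182

x* = (-2, -0.1818), lambda* = (-22)


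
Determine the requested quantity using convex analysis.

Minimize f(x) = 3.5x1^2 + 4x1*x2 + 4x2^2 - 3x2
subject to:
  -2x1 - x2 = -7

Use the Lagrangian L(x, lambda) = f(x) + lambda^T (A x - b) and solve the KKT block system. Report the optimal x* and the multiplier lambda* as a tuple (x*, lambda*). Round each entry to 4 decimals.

Form the Lagrangian:
  L(x, lambda) = (1/2) x^T Q x + c^T x + lambda^T (A x - b)
Stationarity (grad_x L = 0): Q x + c + A^T lambda = 0.
Primal feasibility: A x = b.

This gives the KKT block system:
  [ Q   A^T ] [ x     ]   [-c ]
  [ A    0  ] [ lambda ] = [ b ]

Solving the linear system:
  x*      = (3.3913, 0.2174)
  lambda* = (12.3043)
  f(x*)   = 42.7391

x* = (3.3913, 0.2174), lambda* = (12.3043)


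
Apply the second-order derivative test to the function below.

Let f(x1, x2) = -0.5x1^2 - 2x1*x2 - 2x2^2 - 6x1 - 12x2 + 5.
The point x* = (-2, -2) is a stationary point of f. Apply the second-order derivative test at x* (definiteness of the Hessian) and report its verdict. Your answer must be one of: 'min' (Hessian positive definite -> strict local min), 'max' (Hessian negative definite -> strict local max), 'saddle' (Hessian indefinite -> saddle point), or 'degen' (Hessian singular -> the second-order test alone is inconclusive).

Compute the Hessian H = grad^2 f:
  H = [[-1, -2], [-2, -4]]
Verify stationarity: grad f(x*) = H x* + g = (0, 0).
Eigenvalues of H: -5, 0.
H has a zero eigenvalue (singular; negative semidefinite but not definite), so H is neither positive definite, negative definite, nor indefinite. The second-order test alone is inconclusive -> degen.
(Indeed, f is constant along the null direction of H through x*, so x* is not a strict local extremum.)

degen


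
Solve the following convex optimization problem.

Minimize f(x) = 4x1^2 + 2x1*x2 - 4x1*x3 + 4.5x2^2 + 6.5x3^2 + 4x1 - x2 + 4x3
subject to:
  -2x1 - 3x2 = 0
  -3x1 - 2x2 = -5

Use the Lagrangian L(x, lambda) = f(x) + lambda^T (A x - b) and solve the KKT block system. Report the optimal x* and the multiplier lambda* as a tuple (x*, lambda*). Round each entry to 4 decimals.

Form the Lagrangian:
  L(x, lambda) = (1/2) x^T Q x + c^T x + lambda^T (A x - b)
Stationarity (grad_x L = 0): Q x + c + A^T lambda = 0.
Primal feasibility: A x = b.

This gives the KKT block system:
  [ Q   A^T ] [ x     ]   [-c ]
  [ A    0  ] [ lambda ] = [ b ]

Solving the linear system:
  x*      = (3, -2, 0.6154)
  lambda* = (-16.4154, 18.1231)
  f(x*)   = 53.5385

x* = (3, -2, 0.6154), lambda* = (-16.4154, 18.1231)


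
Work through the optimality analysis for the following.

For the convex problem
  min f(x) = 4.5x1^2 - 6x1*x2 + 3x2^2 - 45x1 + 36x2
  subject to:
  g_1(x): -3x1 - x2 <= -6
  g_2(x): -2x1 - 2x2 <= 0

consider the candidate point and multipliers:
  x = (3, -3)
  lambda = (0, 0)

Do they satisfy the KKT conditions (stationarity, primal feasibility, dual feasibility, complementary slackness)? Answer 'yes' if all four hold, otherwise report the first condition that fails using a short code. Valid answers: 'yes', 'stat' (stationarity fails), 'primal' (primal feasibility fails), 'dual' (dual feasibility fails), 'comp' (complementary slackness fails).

Gradient of f: grad f(x) = Q x + c = (0, 0)
Constraint values g_i(x) = a_i^T x - b_i:
  g_1((3, -3)) = 0
  g_2((3, -3)) = 0
Stationarity residual: grad f(x) + sum_i lambda_i a_i = (0, 0)
  -> stationarity OK
Primal feasibility (all g_i <= 0): OK
Dual feasibility (all lambda_i >= 0): OK
Complementary slackness (lambda_i * g_i(x) = 0 for all i): OK

Verdict: yes, KKT holds.

yes


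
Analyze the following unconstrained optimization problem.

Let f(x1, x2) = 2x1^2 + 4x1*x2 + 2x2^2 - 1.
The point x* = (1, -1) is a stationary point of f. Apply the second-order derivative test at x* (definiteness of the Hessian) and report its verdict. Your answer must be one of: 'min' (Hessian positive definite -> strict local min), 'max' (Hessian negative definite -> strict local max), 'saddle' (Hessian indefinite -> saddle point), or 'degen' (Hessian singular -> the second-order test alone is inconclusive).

Compute the Hessian H = grad^2 f:
  H = [[4, 4], [4, 4]]
Verify stationarity: grad f(x*) = H x* + g = (0, 0).
Eigenvalues of H: 0, 8.
H has a zero eigenvalue (singular; positive semidefinite but not definite), so H is neither positive definite, negative definite, nor indefinite. The second-order test alone is inconclusive -> degen.
(Indeed, f is constant along the null direction of H through x*, so x* is not a strict local extremum.)

degen


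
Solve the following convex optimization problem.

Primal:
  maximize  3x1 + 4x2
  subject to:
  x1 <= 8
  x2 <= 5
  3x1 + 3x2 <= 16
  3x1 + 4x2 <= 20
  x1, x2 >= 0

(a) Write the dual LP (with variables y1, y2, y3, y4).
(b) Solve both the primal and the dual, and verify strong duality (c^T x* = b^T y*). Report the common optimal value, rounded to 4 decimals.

The standard primal-dual pair for 'max c^T x s.t. A x <= b, x >= 0' is:
  Dual:  min b^T y  s.t.  A^T y >= c,  y >= 0.

So the dual LP is:
  minimize  8y1 + 5y2 + 16y3 + 20y4
  subject to:
    y1 + 3y3 + 3y4 >= 3
    y2 + 3y3 + 4y4 >= 4
    y1, y2, y3, y4 >= 0

Solving the primal: x* = (1.3333, 4).
  primal value c^T x* = 20.
Solving the dual: y* = (0, 0, 0, 1).
  dual value b^T y* = 20.
Strong duality: c^T x* = b^T y*. Confirmed.

20


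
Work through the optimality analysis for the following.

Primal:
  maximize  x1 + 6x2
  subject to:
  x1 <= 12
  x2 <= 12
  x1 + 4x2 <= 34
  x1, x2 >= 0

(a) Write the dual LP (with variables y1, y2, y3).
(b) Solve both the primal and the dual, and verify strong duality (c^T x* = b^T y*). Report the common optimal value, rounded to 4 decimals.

The standard primal-dual pair for 'max c^T x s.t. A x <= b, x >= 0' is:
  Dual:  min b^T y  s.t.  A^T y >= c,  y >= 0.

So the dual LP is:
  minimize  12y1 + 12y2 + 34y3
  subject to:
    y1 + y3 >= 1
    y2 + 4y3 >= 6
    y1, y2, y3 >= 0

Solving the primal: x* = (0, 8.5).
  primal value c^T x* = 51.
Solving the dual: y* = (0, 0, 1.5).
  dual value b^T y* = 51.
Strong duality: c^T x* = b^T y*. Confirmed.

51


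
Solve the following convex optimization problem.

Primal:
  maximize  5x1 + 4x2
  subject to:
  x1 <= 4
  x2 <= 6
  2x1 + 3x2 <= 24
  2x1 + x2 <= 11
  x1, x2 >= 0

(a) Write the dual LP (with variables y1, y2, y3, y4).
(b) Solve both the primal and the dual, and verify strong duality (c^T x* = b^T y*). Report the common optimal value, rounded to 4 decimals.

The standard primal-dual pair for 'max c^T x s.t. A x <= b, x >= 0' is:
  Dual:  min b^T y  s.t.  A^T y >= c,  y >= 0.

So the dual LP is:
  minimize  4y1 + 6y2 + 24y3 + 11y4
  subject to:
    y1 + 2y3 + 2y4 >= 5
    y2 + 3y3 + y4 >= 4
    y1, y2, y3, y4 >= 0

Solving the primal: x* = (2.5, 6).
  primal value c^T x* = 36.5.
Solving the dual: y* = (0, 1.5, 0, 2.5).
  dual value b^T y* = 36.5.
Strong duality: c^T x* = b^T y*. Confirmed.

36.5


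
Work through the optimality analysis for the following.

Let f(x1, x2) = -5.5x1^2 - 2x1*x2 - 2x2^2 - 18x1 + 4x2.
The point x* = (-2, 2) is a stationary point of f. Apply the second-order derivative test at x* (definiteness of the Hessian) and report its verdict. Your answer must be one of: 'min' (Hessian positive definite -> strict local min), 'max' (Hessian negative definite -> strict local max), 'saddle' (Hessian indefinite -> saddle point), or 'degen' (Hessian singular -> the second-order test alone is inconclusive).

Compute the Hessian H = grad^2 f:
  H = [[-11, -2], [-2, -4]]
Verify stationarity: grad f(x*) = H x* + g = (0, 0).
Eigenvalues of H: -11.5311, -3.4689.
Both eigenvalues < 0, so H is negative definite -> x* is a strict local max.

max


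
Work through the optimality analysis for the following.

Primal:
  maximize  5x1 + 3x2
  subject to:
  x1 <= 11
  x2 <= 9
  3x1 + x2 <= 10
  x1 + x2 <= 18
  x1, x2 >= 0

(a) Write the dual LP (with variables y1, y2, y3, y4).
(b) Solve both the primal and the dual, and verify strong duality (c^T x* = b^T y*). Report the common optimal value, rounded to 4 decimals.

The standard primal-dual pair for 'max c^T x s.t. A x <= b, x >= 0' is:
  Dual:  min b^T y  s.t.  A^T y >= c,  y >= 0.

So the dual LP is:
  minimize  11y1 + 9y2 + 10y3 + 18y4
  subject to:
    y1 + 3y3 + y4 >= 5
    y2 + y3 + y4 >= 3
    y1, y2, y3, y4 >= 0

Solving the primal: x* = (0.3333, 9).
  primal value c^T x* = 28.6667.
Solving the dual: y* = (0, 1.3333, 1.6667, 0).
  dual value b^T y* = 28.6667.
Strong duality: c^T x* = b^T y*. Confirmed.

28.6667


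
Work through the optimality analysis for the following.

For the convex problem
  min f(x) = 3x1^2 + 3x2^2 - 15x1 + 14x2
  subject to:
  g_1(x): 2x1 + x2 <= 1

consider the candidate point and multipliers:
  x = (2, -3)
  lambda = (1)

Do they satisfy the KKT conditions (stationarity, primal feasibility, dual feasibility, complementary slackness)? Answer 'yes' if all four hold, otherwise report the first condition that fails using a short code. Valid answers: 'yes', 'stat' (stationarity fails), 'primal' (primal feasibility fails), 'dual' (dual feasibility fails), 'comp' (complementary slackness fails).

Gradient of f: grad f(x) = Q x + c = (-3, -4)
Constraint values g_i(x) = a_i^T x - b_i:
  g_1((2, -3)) = 0
Stationarity residual: grad f(x) + sum_i lambda_i a_i = (-1, -3)
  -> stationarity FAILS
Primal feasibility (all g_i <= 0): OK
Dual feasibility (all lambda_i >= 0): OK
Complementary slackness (lambda_i * g_i(x) = 0 for all i): OK

Verdict: the first failing condition is stationarity -> stat.

stat


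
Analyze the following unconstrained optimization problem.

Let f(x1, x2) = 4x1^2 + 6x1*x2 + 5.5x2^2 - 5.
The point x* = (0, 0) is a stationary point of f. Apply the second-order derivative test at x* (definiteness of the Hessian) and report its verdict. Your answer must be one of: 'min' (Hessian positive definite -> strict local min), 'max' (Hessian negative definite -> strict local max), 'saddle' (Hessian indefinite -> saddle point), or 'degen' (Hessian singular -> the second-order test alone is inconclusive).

Compute the Hessian H = grad^2 f:
  H = [[8, 6], [6, 11]]
Verify stationarity: grad f(x*) = H x* + g = (0, 0).
Eigenvalues of H: 3.3153, 15.6847.
Both eigenvalues > 0, so H is positive definite -> x* is a strict local min.

min


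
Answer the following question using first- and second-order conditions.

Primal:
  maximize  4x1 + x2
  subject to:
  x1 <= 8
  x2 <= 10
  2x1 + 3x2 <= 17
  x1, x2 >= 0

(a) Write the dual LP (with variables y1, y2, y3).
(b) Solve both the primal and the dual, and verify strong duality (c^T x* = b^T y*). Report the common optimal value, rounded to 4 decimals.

The standard primal-dual pair for 'max c^T x s.t. A x <= b, x >= 0' is:
  Dual:  min b^T y  s.t.  A^T y >= c,  y >= 0.

So the dual LP is:
  minimize  8y1 + 10y2 + 17y3
  subject to:
    y1 + 2y3 >= 4
    y2 + 3y3 >= 1
    y1, y2, y3 >= 0

Solving the primal: x* = (8, 0.3333).
  primal value c^T x* = 32.3333.
Solving the dual: y* = (3.3333, 0, 0.3333).
  dual value b^T y* = 32.3333.
Strong duality: c^T x* = b^T y*. Confirmed.

32.3333


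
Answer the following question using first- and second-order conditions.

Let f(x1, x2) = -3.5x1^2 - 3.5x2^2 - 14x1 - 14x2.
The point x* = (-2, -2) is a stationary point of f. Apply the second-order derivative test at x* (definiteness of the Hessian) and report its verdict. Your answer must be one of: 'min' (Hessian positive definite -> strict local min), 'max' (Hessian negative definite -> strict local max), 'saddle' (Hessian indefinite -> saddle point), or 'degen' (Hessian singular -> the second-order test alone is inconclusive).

Compute the Hessian H = grad^2 f:
  H = [[-7, 0], [0, -7]]
Verify stationarity: grad f(x*) = H x* + g = (0, 0).
Eigenvalues of H: -7, -7.
Both eigenvalues < 0, so H is negative definite -> x* is a strict local max.

max


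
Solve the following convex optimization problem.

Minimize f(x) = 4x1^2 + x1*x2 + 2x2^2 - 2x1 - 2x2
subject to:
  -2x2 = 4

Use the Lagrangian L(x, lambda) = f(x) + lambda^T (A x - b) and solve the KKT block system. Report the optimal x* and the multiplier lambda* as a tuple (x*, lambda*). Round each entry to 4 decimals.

Form the Lagrangian:
  L(x, lambda) = (1/2) x^T Q x + c^T x + lambda^T (A x - b)
Stationarity (grad_x L = 0): Q x + c + A^T lambda = 0.
Primal feasibility: A x = b.

This gives the KKT block system:
  [ Q   A^T ] [ x     ]   [-c ]
  [ A    0  ] [ lambda ] = [ b ]

Solving the linear system:
  x*      = (0.5, -2)
  lambda* = (-4.75)
  f(x*)   = 11

x* = (0.5, -2), lambda* = (-4.75)


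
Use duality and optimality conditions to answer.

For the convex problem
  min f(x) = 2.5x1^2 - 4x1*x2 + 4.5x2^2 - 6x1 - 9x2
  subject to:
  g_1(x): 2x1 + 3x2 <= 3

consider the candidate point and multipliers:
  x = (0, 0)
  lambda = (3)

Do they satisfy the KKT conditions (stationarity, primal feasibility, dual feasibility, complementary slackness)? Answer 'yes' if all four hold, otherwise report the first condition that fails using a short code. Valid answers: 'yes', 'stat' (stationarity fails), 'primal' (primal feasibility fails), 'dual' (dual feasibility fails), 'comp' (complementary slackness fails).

Gradient of f: grad f(x) = Q x + c = (-6, -9)
Constraint values g_i(x) = a_i^T x - b_i:
  g_1((0, 0)) = -3
Stationarity residual: grad f(x) + sum_i lambda_i a_i = (0, 0)
  -> stationarity OK
Primal feasibility (all g_i <= 0): OK
Dual feasibility (all lambda_i >= 0): OK
Complementary slackness (lambda_i * g_i(x) = 0 for all i): FAILS

Verdict: the first failing condition is complementary_slackness -> comp.

comp


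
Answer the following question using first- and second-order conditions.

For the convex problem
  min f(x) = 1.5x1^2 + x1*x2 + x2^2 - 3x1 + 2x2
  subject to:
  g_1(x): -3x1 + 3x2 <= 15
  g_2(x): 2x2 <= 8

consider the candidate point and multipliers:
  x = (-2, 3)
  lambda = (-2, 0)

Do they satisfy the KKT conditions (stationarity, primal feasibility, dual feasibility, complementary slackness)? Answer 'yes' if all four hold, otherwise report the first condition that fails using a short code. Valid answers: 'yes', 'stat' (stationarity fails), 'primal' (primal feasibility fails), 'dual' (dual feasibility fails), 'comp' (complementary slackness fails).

Gradient of f: grad f(x) = Q x + c = (-6, 6)
Constraint values g_i(x) = a_i^T x - b_i:
  g_1((-2, 3)) = 0
  g_2((-2, 3)) = -2
Stationarity residual: grad f(x) + sum_i lambda_i a_i = (0, 0)
  -> stationarity OK
Primal feasibility (all g_i <= 0): OK
Dual feasibility (all lambda_i >= 0): FAILS
Complementary slackness (lambda_i * g_i(x) = 0 for all i): OK

Verdict: the first failing condition is dual_feasibility -> dual.

dual


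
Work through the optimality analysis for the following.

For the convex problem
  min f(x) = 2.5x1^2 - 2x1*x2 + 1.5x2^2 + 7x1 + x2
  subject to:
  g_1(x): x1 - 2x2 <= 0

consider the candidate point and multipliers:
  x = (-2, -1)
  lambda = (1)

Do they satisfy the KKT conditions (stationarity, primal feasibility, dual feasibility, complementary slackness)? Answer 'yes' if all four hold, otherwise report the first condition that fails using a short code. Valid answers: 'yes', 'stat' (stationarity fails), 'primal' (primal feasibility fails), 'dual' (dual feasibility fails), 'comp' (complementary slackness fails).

Gradient of f: grad f(x) = Q x + c = (-1, 2)
Constraint values g_i(x) = a_i^T x - b_i:
  g_1((-2, -1)) = 0
Stationarity residual: grad f(x) + sum_i lambda_i a_i = (0, 0)
  -> stationarity OK
Primal feasibility (all g_i <= 0): OK
Dual feasibility (all lambda_i >= 0): OK
Complementary slackness (lambda_i * g_i(x) = 0 for all i): OK

Verdict: yes, KKT holds.

yes


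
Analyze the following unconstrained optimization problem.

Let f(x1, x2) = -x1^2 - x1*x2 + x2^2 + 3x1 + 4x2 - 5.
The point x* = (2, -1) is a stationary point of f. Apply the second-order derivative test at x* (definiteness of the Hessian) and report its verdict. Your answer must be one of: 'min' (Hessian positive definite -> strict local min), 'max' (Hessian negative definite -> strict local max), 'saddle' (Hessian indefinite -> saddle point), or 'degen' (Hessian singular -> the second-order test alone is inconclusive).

Compute the Hessian H = grad^2 f:
  H = [[-2, -1], [-1, 2]]
Verify stationarity: grad f(x*) = H x* + g = (0, 0).
Eigenvalues of H: -2.2361, 2.2361.
Eigenvalues have mixed signs, so H is indefinite -> x* is a saddle point.

saddle


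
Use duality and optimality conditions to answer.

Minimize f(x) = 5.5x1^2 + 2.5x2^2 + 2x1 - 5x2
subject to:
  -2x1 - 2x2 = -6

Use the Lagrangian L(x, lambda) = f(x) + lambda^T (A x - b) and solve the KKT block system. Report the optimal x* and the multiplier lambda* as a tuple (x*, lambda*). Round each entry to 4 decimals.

Form the Lagrangian:
  L(x, lambda) = (1/2) x^T Q x + c^T x + lambda^T (A x - b)
Stationarity (grad_x L = 0): Q x + c + A^T lambda = 0.
Primal feasibility: A x = b.

This gives the KKT block system:
  [ Q   A^T ] [ x     ]   [-c ]
  [ A    0  ] [ lambda ] = [ b ]

Solving the linear system:
  x*      = (0.5, 2.5)
  lambda* = (3.75)
  f(x*)   = 5.5

x* = (0.5, 2.5), lambda* = (3.75)


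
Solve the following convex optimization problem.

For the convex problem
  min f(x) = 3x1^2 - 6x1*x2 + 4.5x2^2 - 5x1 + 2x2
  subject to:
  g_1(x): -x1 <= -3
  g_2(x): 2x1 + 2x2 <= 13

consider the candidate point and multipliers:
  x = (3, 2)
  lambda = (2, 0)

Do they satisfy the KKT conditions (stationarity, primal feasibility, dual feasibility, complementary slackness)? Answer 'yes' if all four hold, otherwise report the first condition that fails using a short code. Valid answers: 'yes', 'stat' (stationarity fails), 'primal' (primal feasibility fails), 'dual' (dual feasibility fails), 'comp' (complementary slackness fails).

Gradient of f: grad f(x) = Q x + c = (1, 2)
Constraint values g_i(x) = a_i^T x - b_i:
  g_1((3, 2)) = 0
  g_2((3, 2)) = -3
Stationarity residual: grad f(x) + sum_i lambda_i a_i = (-1, 2)
  -> stationarity FAILS
Primal feasibility (all g_i <= 0): OK
Dual feasibility (all lambda_i >= 0): OK
Complementary slackness (lambda_i * g_i(x) = 0 for all i): OK

Verdict: the first failing condition is stationarity -> stat.

stat


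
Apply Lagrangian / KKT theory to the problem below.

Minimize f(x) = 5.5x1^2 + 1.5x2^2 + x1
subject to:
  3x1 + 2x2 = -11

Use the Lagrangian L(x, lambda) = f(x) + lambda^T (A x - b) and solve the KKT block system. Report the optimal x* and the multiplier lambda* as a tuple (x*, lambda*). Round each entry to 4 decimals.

Form the Lagrangian:
  L(x, lambda) = (1/2) x^T Q x + c^T x + lambda^T (A x - b)
Stationarity (grad_x L = 0): Q x + c + A^T lambda = 0.
Primal feasibility: A x = b.

This gives the KKT block system:
  [ Q   A^T ] [ x     ]   [-c ]
  [ A    0  ] [ lambda ] = [ b ]

Solving the linear system:
  x*      = (-1.4507, -3.3239)
  lambda* = (4.9859)
  f(x*)   = 26.6972

x* = (-1.4507, -3.3239), lambda* = (4.9859)


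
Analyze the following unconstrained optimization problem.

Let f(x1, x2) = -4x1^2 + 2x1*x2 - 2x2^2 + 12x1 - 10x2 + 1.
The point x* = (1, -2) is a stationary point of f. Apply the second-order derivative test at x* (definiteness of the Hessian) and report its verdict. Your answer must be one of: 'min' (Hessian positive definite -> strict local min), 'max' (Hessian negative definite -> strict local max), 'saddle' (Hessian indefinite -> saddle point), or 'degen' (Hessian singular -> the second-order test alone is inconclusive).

Compute the Hessian H = grad^2 f:
  H = [[-8, 2], [2, -4]]
Verify stationarity: grad f(x*) = H x* + g = (0, 0).
Eigenvalues of H: -8.8284, -3.1716.
Both eigenvalues < 0, so H is negative definite -> x* is a strict local max.

max


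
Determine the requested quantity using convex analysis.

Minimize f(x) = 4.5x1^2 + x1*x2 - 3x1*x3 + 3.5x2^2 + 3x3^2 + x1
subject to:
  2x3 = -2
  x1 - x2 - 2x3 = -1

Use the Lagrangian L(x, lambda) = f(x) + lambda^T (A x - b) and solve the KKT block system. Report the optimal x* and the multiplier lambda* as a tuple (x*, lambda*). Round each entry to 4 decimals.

Form the Lagrangian:
  L(x, lambda) = (1/2) x^T Q x + c^T x + lambda^T (A x - b)
Stationarity (grad_x L = 0): Q x + c + A^T lambda = 0.
Primal feasibility: A x = b.

This gives the KKT block system:
  [ Q   A^T ] [ x     ]   [-c ]
  [ A    0  ] [ lambda ] = [ b ]

Solving the linear system:
  x*      = (-1.5556, 1.4444, -1)
  lambda* = (9.2222, 8.5556)
  f(x*)   = 12.7222

x* = (-1.5556, 1.4444, -1), lambda* = (9.2222, 8.5556)


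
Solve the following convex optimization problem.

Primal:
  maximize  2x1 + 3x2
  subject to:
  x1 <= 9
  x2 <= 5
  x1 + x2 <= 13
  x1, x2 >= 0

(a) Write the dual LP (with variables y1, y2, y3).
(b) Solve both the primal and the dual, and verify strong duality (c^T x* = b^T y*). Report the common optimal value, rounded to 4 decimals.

The standard primal-dual pair for 'max c^T x s.t. A x <= b, x >= 0' is:
  Dual:  min b^T y  s.t.  A^T y >= c,  y >= 0.

So the dual LP is:
  minimize  9y1 + 5y2 + 13y3
  subject to:
    y1 + y3 >= 2
    y2 + y3 >= 3
    y1, y2, y3 >= 0

Solving the primal: x* = (8, 5).
  primal value c^T x* = 31.
Solving the dual: y* = (0, 1, 2).
  dual value b^T y* = 31.
Strong duality: c^T x* = b^T y*. Confirmed.

31


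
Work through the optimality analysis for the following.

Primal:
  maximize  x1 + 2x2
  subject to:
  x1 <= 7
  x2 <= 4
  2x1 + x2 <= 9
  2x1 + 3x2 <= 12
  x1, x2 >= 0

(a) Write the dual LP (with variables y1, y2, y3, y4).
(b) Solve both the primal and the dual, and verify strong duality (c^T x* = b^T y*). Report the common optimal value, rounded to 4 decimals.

The standard primal-dual pair for 'max c^T x s.t. A x <= b, x >= 0' is:
  Dual:  min b^T y  s.t.  A^T y >= c,  y >= 0.

So the dual LP is:
  minimize  7y1 + 4y2 + 9y3 + 12y4
  subject to:
    y1 + 2y3 + 2y4 >= 1
    y2 + y3 + 3y4 >= 2
    y1, y2, y3, y4 >= 0

Solving the primal: x* = (0, 4).
  primal value c^T x* = 8.
Solving the dual: y* = (0, 0.5, 0, 0.5).
  dual value b^T y* = 8.
Strong duality: c^T x* = b^T y*. Confirmed.

8


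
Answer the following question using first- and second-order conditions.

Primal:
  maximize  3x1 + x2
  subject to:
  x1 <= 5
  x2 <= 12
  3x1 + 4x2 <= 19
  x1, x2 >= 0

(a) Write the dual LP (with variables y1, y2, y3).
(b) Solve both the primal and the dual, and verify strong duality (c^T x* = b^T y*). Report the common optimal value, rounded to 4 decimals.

The standard primal-dual pair for 'max c^T x s.t. A x <= b, x >= 0' is:
  Dual:  min b^T y  s.t.  A^T y >= c,  y >= 0.

So the dual LP is:
  minimize  5y1 + 12y2 + 19y3
  subject to:
    y1 + 3y3 >= 3
    y2 + 4y3 >= 1
    y1, y2, y3 >= 0

Solving the primal: x* = (5, 1).
  primal value c^T x* = 16.
Solving the dual: y* = (2.25, 0, 0.25).
  dual value b^T y* = 16.
Strong duality: c^T x* = b^T y*. Confirmed.

16


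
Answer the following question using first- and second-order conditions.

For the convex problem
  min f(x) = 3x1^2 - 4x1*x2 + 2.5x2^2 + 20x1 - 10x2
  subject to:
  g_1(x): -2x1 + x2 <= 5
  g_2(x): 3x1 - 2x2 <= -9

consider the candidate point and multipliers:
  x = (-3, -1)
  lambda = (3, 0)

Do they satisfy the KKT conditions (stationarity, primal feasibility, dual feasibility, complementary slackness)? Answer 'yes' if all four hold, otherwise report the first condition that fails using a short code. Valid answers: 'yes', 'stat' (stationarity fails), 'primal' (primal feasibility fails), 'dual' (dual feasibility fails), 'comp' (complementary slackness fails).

Gradient of f: grad f(x) = Q x + c = (6, -3)
Constraint values g_i(x) = a_i^T x - b_i:
  g_1((-3, -1)) = 0
  g_2((-3, -1)) = 2
Stationarity residual: grad f(x) + sum_i lambda_i a_i = (0, 0)
  -> stationarity OK
Primal feasibility (all g_i <= 0): FAILS
Dual feasibility (all lambda_i >= 0): OK
Complementary slackness (lambda_i * g_i(x) = 0 for all i): OK

Verdict: the first failing condition is primal_feasibility -> primal.

primal


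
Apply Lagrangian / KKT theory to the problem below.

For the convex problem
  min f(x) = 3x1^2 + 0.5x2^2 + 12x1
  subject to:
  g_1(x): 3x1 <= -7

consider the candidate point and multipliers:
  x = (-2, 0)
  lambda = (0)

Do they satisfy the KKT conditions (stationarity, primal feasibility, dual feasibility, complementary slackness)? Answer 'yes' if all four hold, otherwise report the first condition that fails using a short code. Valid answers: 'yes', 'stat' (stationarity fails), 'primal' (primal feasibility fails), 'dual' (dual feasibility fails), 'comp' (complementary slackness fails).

Gradient of f: grad f(x) = Q x + c = (0, 0)
Constraint values g_i(x) = a_i^T x - b_i:
  g_1((-2, 0)) = 1
Stationarity residual: grad f(x) + sum_i lambda_i a_i = (0, 0)
  -> stationarity OK
Primal feasibility (all g_i <= 0): FAILS
Dual feasibility (all lambda_i >= 0): OK
Complementary slackness (lambda_i * g_i(x) = 0 for all i): OK

Verdict: the first failing condition is primal_feasibility -> primal.

primal


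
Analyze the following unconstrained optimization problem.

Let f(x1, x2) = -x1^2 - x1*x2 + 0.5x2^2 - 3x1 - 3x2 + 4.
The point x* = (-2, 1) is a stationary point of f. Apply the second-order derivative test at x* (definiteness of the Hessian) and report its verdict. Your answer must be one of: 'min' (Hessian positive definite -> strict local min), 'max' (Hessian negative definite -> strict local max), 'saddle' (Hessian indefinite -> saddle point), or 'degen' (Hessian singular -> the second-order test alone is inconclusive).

Compute the Hessian H = grad^2 f:
  H = [[-2, -1], [-1, 1]]
Verify stationarity: grad f(x*) = H x* + g = (0, 0).
Eigenvalues of H: -2.3028, 1.3028.
Eigenvalues have mixed signs, so H is indefinite -> x* is a saddle point.

saddle


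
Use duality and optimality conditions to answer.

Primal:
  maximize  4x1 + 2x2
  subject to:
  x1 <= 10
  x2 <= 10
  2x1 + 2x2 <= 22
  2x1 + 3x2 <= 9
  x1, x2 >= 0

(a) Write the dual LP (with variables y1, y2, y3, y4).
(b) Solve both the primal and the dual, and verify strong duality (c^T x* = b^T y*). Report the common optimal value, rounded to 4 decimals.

The standard primal-dual pair for 'max c^T x s.t. A x <= b, x >= 0' is:
  Dual:  min b^T y  s.t.  A^T y >= c,  y >= 0.

So the dual LP is:
  minimize  10y1 + 10y2 + 22y3 + 9y4
  subject to:
    y1 + 2y3 + 2y4 >= 4
    y2 + 2y3 + 3y4 >= 2
    y1, y2, y3, y4 >= 0

Solving the primal: x* = (4.5, 0).
  primal value c^T x* = 18.
Solving the dual: y* = (0, 0, 0, 2).
  dual value b^T y* = 18.
Strong duality: c^T x* = b^T y*. Confirmed.

18


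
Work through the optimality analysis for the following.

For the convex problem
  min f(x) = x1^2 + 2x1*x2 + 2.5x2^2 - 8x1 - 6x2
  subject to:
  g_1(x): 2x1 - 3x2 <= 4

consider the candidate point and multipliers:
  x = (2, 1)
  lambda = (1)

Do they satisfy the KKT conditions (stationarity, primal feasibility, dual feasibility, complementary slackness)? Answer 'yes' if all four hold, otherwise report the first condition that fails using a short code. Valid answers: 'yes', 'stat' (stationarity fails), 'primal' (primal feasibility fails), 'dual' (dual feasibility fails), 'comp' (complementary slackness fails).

Gradient of f: grad f(x) = Q x + c = (-2, 3)
Constraint values g_i(x) = a_i^T x - b_i:
  g_1((2, 1)) = -3
Stationarity residual: grad f(x) + sum_i lambda_i a_i = (0, 0)
  -> stationarity OK
Primal feasibility (all g_i <= 0): OK
Dual feasibility (all lambda_i >= 0): OK
Complementary slackness (lambda_i * g_i(x) = 0 for all i): FAILS

Verdict: the first failing condition is complementary_slackness -> comp.

comp


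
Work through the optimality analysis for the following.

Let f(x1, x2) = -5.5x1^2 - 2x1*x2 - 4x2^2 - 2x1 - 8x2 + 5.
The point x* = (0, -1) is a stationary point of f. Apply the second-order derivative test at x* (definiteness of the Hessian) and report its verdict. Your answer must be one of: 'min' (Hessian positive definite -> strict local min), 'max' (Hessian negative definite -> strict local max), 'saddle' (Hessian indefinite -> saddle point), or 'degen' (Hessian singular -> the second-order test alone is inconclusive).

Compute the Hessian H = grad^2 f:
  H = [[-11, -2], [-2, -8]]
Verify stationarity: grad f(x*) = H x* + g = (0, 0).
Eigenvalues of H: -12, -7.
Both eigenvalues < 0, so H is negative definite -> x* is a strict local max.

max


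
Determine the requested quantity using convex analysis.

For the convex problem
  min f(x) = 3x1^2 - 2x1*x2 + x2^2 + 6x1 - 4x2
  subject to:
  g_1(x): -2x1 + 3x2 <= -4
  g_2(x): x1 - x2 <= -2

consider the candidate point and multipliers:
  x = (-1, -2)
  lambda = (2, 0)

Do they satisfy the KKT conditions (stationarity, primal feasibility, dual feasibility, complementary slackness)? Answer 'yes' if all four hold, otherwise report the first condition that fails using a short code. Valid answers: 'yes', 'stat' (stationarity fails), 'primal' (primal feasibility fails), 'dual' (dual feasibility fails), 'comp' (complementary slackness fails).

Gradient of f: grad f(x) = Q x + c = (4, -6)
Constraint values g_i(x) = a_i^T x - b_i:
  g_1((-1, -2)) = 0
  g_2((-1, -2)) = 3
Stationarity residual: grad f(x) + sum_i lambda_i a_i = (0, 0)
  -> stationarity OK
Primal feasibility (all g_i <= 0): FAILS
Dual feasibility (all lambda_i >= 0): OK
Complementary slackness (lambda_i * g_i(x) = 0 for all i): OK

Verdict: the first failing condition is primal_feasibility -> primal.

primal


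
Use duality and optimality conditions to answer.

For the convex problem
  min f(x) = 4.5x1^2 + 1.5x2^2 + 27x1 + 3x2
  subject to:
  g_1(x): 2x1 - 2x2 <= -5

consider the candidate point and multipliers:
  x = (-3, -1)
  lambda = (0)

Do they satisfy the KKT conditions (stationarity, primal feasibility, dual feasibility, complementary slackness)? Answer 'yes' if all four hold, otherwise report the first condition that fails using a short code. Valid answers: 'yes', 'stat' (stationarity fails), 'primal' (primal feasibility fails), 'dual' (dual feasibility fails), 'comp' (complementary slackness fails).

Gradient of f: grad f(x) = Q x + c = (0, 0)
Constraint values g_i(x) = a_i^T x - b_i:
  g_1((-3, -1)) = 1
Stationarity residual: grad f(x) + sum_i lambda_i a_i = (0, 0)
  -> stationarity OK
Primal feasibility (all g_i <= 0): FAILS
Dual feasibility (all lambda_i >= 0): OK
Complementary slackness (lambda_i * g_i(x) = 0 for all i): OK

Verdict: the first failing condition is primal_feasibility -> primal.

primal


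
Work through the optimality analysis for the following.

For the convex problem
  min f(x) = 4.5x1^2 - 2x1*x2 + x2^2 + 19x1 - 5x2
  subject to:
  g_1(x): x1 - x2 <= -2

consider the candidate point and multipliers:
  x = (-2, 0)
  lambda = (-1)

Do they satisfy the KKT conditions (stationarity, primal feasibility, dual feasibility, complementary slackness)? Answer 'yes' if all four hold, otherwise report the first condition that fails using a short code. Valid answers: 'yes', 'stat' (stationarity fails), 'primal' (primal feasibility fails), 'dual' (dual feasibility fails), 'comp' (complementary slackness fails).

Gradient of f: grad f(x) = Q x + c = (1, -1)
Constraint values g_i(x) = a_i^T x - b_i:
  g_1((-2, 0)) = 0
Stationarity residual: grad f(x) + sum_i lambda_i a_i = (0, 0)
  -> stationarity OK
Primal feasibility (all g_i <= 0): OK
Dual feasibility (all lambda_i >= 0): FAILS
Complementary slackness (lambda_i * g_i(x) = 0 for all i): OK

Verdict: the first failing condition is dual_feasibility -> dual.

dual


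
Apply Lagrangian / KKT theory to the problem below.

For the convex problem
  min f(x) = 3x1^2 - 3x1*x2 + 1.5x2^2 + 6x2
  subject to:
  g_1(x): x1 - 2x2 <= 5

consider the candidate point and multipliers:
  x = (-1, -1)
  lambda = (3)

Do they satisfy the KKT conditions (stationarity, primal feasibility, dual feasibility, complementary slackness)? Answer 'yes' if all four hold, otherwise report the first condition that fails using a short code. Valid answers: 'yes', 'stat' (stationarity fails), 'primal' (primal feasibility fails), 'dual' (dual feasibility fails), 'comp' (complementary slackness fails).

Gradient of f: grad f(x) = Q x + c = (-3, 6)
Constraint values g_i(x) = a_i^T x - b_i:
  g_1((-1, -1)) = -4
Stationarity residual: grad f(x) + sum_i lambda_i a_i = (0, 0)
  -> stationarity OK
Primal feasibility (all g_i <= 0): OK
Dual feasibility (all lambda_i >= 0): OK
Complementary slackness (lambda_i * g_i(x) = 0 for all i): FAILS

Verdict: the first failing condition is complementary_slackness -> comp.

comp


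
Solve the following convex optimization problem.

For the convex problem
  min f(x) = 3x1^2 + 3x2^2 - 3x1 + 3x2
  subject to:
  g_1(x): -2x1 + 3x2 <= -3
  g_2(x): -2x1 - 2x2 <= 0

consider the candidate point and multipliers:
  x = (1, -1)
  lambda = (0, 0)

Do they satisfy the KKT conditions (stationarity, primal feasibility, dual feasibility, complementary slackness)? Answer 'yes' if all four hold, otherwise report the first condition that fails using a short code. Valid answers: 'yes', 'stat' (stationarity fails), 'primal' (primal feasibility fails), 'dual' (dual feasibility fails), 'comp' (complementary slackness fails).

Gradient of f: grad f(x) = Q x + c = (3, -3)
Constraint values g_i(x) = a_i^T x - b_i:
  g_1((1, -1)) = -2
  g_2((1, -1)) = 0
Stationarity residual: grad f(x) + sum_i lambda_i a_i = (3, -3)
  -> stationarity FAILS
Primal feasibility (all g_i <= 0): OK
Dual feasibility (all lambda_i >= 0): OK
Complementary slackness (lambda_i * g_i(x) = 0 for all i): OK

Verdict: the first failing condition is stationarity -> stat.

stat


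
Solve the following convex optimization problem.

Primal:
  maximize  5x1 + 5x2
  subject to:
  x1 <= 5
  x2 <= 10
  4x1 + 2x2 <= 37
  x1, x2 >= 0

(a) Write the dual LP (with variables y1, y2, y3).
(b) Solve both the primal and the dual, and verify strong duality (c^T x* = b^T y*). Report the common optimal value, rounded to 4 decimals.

The standard primal-dual pair for 'max c^T x s.t. A x <= b, x >= 0' is:
  Dual:  min b^T y  s.t.  A^T y >= c,  y >= 0.

So the dual LP is:
  minimize  5y1 + 10y2 + 37y3
  subject to:
    y1 + 4y3 >= 5
    y2 + 2y3 >= 5
    y1, y2, y3 >= 0

Solving the primal: x* = (4.25, 10).
  primal value c^T x* = 71.25.
Solving the dual: y* = (0, 2.5, 1.25).
  dual value b^T y* = 71.25.
Strong duality: c^T x* = b^T y*. Confirmed.

71.25


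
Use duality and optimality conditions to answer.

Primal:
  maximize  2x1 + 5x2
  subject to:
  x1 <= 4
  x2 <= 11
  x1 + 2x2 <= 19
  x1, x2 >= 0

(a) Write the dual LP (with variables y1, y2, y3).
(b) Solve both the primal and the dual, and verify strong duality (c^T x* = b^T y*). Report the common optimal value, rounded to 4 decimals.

The standard primal-dual pair for 'max c^T x s.t. A x <= b, x >= 0' is:
  Dual:  min b^T y  s.t.  A^T y >= c,  y >= 0.

So the dual LP is:
  minimize  4y1 + 11y2 + 19y3
  subject to:
    y1 + y3 >= 2
    y2 + 2y3 >= 5
    y1, y2, y3 >= 0

Solving the primal: x* = (0, 9.5).
  primal value c^T x* = 47.5.
Solving the dual: y* = (0, 0, 2.5).
  dual value b^T y* = 47.5.
Strong duality: c^T x* = b^T y*. Confirmed.

47.5
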